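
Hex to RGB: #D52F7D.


D5 → 213 (R)
2F → 47 (G)
7D → 125 (B)
= RGB(213, 47, 125)


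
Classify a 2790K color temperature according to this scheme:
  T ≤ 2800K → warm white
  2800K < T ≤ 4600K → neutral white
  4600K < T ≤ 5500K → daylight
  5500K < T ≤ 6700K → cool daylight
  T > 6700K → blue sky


Temperature: 2790K
2790K ≤ 2800K → warm white
Classification: warm white


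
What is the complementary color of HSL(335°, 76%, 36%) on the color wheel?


Complement = opposite side of color wheel = hue + 180°
H' = (335 + 180) mod 360 = 155°
S and L unchanged.
= HSL(155°, 76%, 36%)


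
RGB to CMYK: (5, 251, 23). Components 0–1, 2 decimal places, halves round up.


R'=5/255≈0.0196, G'=251/255≈0.9843, B'=23/255≈0.0902
K = 1 - max(R',G',B') = 1 - 251/255 = 4/255 = 0.01568… → 0.02
(1-R'-K)/(1-K) simplifies to (max-R)/max with max = 251:
C = (251-5)/251 = 246/251 = 0.98007… → 0.98
M = (251-251)/251 = 0/251 = 0 → 0.00
Y = (251-23)/251 = 228/251 = 0.90836… → 0.91
= CMYK(0.98, 0.00, 0.91, 0.02)


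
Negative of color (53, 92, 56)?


Invert: (255-R, 255-G, 255-B)
R: 255-53 = 202
G: 255-92 = 163
B: 255-56 = 199
= RGB(202, 163, 199)


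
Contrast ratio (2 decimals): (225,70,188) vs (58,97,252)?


Linearize each sRGB channel c=v/255: c/12.92 if c ≤ 0.04045 else ((c+0.055)/1.055)^2.4
L = 0.2126×R_lin + 0.7152×G_lin + 0.0722×B_lin
Color 1 (225,70,188):
  R=225: 225/255≈0.8824 > 0.04045 → ((0.8824+0.055)/1.055)^2.4 ≈ 0.75294
  G=70: 70/255≈0.2745 > 0.04045 → ((0.2745+0.055)/1.055)^2.4 ≈ 0.06125
  B=188: 188/255≈0.7373 > 0.04045 → ((0.7373+0.055)/1.055)^2.4 ≈ 0.50289
  L1 = 0.2126×0.75294 + 0.7152×0.06125 + 0.0722×0.50289 ≈ 0.24019
Color 2 (58,97,252):
  R=58: 58/255≈0.2275 > 0.04045 → ((0.2275+0.055)/1.055)^2.4 ≈ 0.04231
  G=97: 97/255≈0.3804 > 0.04045 → ((0.3804+0.055)/1.055)^2.4 ≈ 0.11954
  B=252: 252/255≈0.9882 > 0.04045 → ((0.9882+0.055)/1.055)^2.4 ≈ 0.97345
  L2 = 0.2126×0.04231 + 0.7152×0.11954 + 0.0722×0.97345 ≈ 0.16477
Lighter = 0.24019, Darker = 0.16477
Ratio = (L_lighter + 0.05) / (L_darker + 0.05)
Ratio = (0.24019 + 0.05) / (0.16477 + 0.05) = 0.29019 / 0.21477 ≈ 1.3511
Ratio ≈ 1.35:1


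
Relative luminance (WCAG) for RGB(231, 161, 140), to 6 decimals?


Linearize each channel (sRGB transfer function): c = v/255; c_lin = c/12.92 if c ≤ 0.04045, else ((c+0.055)/1.055)^2.4
  R: 231/255 ≈ 0.905882 > 0.04045 → ((0.905882+0.055)/1.055)^2.4 ≈ 0.799103
  G: 161/255 ≈ 0.631373 > 0.04045 → ((0.631373+0.055)/1.055)^2.4 ≈ 0.356400
  B: 140/255 ≈ 0.549020 > 0.04045 → ((0.549020+0.055)/1.055)^2.4 ≈ 0.262251
R_lin = 0.799103, G_lin = 0.356400, B_lin = 0.262251
L = 0.2126×R + 0.7152×G + 0.0722×B
L = 0.2126×0.799103 + 0.7152×0.356400 + 0.0722×0.262251
L ≈ 0.443721


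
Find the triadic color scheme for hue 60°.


Triadic: equally spaced at 120° intervals
H1 = 60°
H2 = (60 + 120) mod 360 = 180°
H3 = (60 + 240) mod 360 = 300°
Triadic = 60°, 180°, 300°


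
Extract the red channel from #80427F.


Color: #80427F
R = 80 = 128
G = 42 = 66
B = 7F = 127
Red = 128


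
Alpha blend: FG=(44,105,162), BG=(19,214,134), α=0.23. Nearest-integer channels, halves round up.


C = α×F + (1-α)×B, with 1-α = 0.77
R: 0.23×44 + 0.77×19 = 10.12 + 14.63 = 24.75 → 25
G: 0.23×105 + 0.77×214 = 24.15 + 164.78 = 188.93 → 189
B: 0.23×162 + 0.77×134 = 37.26 + 103.18 = 140.44 → 140
= RGB(25, 189, 140)


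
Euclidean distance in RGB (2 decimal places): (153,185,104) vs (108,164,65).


d = √[(R₁-R₂)² + (G₁-G₂)² + (B₁-B₂)²]
d = √[(153-108)² + (185-164)² + (104-65)²]
d = √[2025 + 441 + 1521]
d = √3987
d ≈ 63.14


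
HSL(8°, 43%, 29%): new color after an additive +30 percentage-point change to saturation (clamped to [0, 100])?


Original S = 43%
Adjustment = +30 percentage points
New S = 43 + (30) = 73
Clamp to [0, 100] → 73
= HSL(8°, 73%, 29%)


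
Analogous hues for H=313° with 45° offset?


Base hue: 313°
Left analog: (313 - 45) mod 360 = 268°
Right analog: (313 + 45) mod 360 = 358°
Analogous hues = 268° and 358°


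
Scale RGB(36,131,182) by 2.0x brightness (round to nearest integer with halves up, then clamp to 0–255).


Multiply each channel by 2.0, round half up, clamp to [0, 255]
R: 36×2.0 = 72
G: 131×2.0 = 262 → clamp → 255
B: 182×2.0 = 364 → clamp → 255
= RGB(72, 255, 255)


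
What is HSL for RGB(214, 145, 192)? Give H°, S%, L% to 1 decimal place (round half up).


Normalize: R'=214/255≈0.8392, G'=145/255≈0.5686, B'=192/255≈0.7529
Max=214/255, Min=145/255, Δ=Max-Min=69/255
L = (Max+Min)/2 = (214+145)/510 = 359/510 = 0.70392… → L = 70.4%
L > 0.5 → S = Δ/(2-Max-Min) = 69/(510-214-145) = 69/151 = 0.45695… → S = 45.7%
(the 1/255 factors cancel in S and H, so raw channel differences can be used)
Max is R' → H = 60 × (((G-B)/Δ) mod 6) = 60 × (((145-192)/69) mod 6)
  (-47)/69 = -0.6811…; negative, so add 6 → 5.3188…
  H = 60 × 5.3188… = 319.130…° → H = 319.1°
= HSL(319.1°, 45.7%, 70.4%)


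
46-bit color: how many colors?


Colors = 2^bits = 2^46
= 70,368,744,177,664 colors


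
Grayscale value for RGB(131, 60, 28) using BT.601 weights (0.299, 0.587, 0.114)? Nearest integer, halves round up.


Gray = 0.299×R + 0.587×G + 0.114×B
Gray = 0.299×131 + 0.587×60 + 0.114×28
Gray = 39.169 + 35.220 + 3.192
Gray = 77.581 → round half up → 78
Gray = 78


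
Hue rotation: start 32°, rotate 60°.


New hue = (H + rotation) mod 360
New hue = (32 + 60) mod 360
= 92 mod 360
= 92°


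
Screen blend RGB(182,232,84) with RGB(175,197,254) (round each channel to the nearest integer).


Screen: C = 255 - (255-A)×(255-B)/255, rounded to nearest integer
R: 255 - (255-182)×(255-175)/255 = 255 - 5840/255 ≈ 255 - 22.902 = 232.098 → 232
G: 255 - (255-232)×(255-197)/255 = 255 - 1334/255 ≈ 255 - 5.231 = 249.769 → 250
B: 255 - (255-84)×(255-254)/255 = 255 - 171/255 ≈ 255 - 0.671 = 254.329 → 254
= RGB(232, 250, 254)


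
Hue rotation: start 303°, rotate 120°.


New hue = (H + rotation) mod 360
New hue = (303 + 120) mod 360
= 423 mod 360
= 63°


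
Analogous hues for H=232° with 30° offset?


Base hue: 232°
Left analog: (232 - 30) mod 360 = 202°
Right analog: (232 + 30) mod 360 = 262°
Analogous hues = 202° and 262°


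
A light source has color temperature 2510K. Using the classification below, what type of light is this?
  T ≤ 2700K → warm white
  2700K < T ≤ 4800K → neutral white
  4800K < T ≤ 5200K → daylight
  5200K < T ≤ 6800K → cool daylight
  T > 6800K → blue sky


Temperature: 2510K
2510K ≤ 2700K → warm white
Classification: warm white


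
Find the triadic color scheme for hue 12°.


Triadic: equally spaced at 120° intervals
H1 = 12°
H2 = (12 + 120) mod 360 = 132°
H3 = (12 + 240) mod 360 = 252°
Triadic = 12°, 132°, 252°


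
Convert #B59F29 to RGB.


B5 → 181 (R)
9F → 159 (G)
29 → 41 (B)
= RGB(181, 159, 41)


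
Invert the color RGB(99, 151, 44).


Invert: (255-R, 255-G, 255-B)
R: 255-99 = 156
G: 255-151 = 104
B: 255-44 = 211
= RGB(156, 104, 211)


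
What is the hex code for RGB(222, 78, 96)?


R = 222 → DE (hex)
G = 78 → 4E (hex)
B = 96 → 60 (hex)
Hex = #DE4E60


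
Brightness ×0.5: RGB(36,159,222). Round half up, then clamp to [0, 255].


Multiply each channel by 0.5, round half up, clamp to [0, 255]
R: 36×0.5 = 18
G: 159×0.5 = 79.5 → round → 80
B: 222×0.5 = 111
= RGB(18, 80, 111)


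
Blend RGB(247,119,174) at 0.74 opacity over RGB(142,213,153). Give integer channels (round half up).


C = α×F + (1-α)×B, with 1-α = 0.26
R: 0.74×247 + 0.26×142 = 182.78 + 36.92 = 219.70 → 220
G: 0.74×119 + 0.26×213 = 88.06 + 55.38 = 143.44 → 143
B: 0.74×174 + 0.26×153 = 128.76 + 39.78 = 168.54 → 169
= RGB(220, 143, 169)


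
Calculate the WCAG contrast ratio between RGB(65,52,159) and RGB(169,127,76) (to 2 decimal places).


Linearize each sRGB channel c=v/255: c/12.92 if c ≤ 0.04045 else ((c+0.055)/1.055)^2.4
L = 0.2126×R_lin + 0.7152×G_lin + 0.0722×B_lin
Color 1 (65,52,159):
  R=65: 65/255≈0.2549 > 0.04045 → ((0.2549+0.055)/1.055)^2.4 ≈ 0.05286
  G=52: 52/255≈0.2039 > 0.04045 → ((0.2039+0.055)/1.055)^2.4 ≈ 0.03434
  B=159: 159/255≈0.6235 > 0.04045 → ((0.6235+0.055)/1.055)^2.4 ≈ 0.34670
  L1 = 0.2126×0.05286 + 0.7152×0.03434 + 0.0722×0.34670 ≈ 0.06083
Color 2 (169,127,76):
  R=169: 169/255≈0.6627 > 0.04045 → ((0.6627+0.055)/1.055)^2.4 ≈ 0.39676
  G=127: 127/255≈0.4980 > 0.04045 → ((0.4980+0.055)/1.055)^2.4 ≈ 0.21223
  B=76: 76/255≈0.2980 > 0.04045 → ((0.2980+0.055)/1.055)^2.4 ≈ 0.07227
  L2 = 0.2126×0.39676 + 0.7152×0.21223 + 0.0722×0.07227 ≈ 0.24136
Lighter = 0.24136, Darker = 0.06083
Ratio = (L_lighter + 0.05) / (L_darker + 0.05)
Ratio = (0.24136 + 0.05) / (0.06083 + 0.05) = 0.29136 / 0.11083 ≈ 2.6289
Ratio ≈ 2.63:1


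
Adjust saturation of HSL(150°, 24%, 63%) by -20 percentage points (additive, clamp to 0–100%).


Original S = 24%
Adjustment = -20 percentage points
New S = 24 + (-20) = 4
Clamp to [0, 100] → 4
= HSL(150°, 4%, 63%)


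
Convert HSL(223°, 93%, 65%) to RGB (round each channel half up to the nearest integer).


H=223°, S=0.93, L=0.65
C = (1-|2L-1|)×S = (1-|0.30|)×0.93 = 0.651
H' = H/60 = 223/60 ≈ 3.7167; X = C×(1-|H' mod 2 - 1|) = 0.18445
m = L - C/2 = 0.65 - 0.3255 = 0.3245
Sector ⌊H'⌋ = 3 → (R',G',B') = (0.0, 0.18445, 0.651)
RGB = ((R'+m)×255, (G'+m)×255, (B'+m)×255) = (82.7475, 129.78225, 248.7525)
Round half up → RGB(83, 130, 249)


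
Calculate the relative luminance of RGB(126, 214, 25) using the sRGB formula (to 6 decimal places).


Linearize each channel (sRGB transfer function): c = v/255; c_lin = c/12.92 if c ≤ 0.04045, else ((c+0.055)/1.055)^2.4
  R: 126/255 ≈ 0.494118 > 0.04045 → ((0.494118+0.055)/1.055)^2.4 ≈ 0.208637
  G: 214/255 ≈ 0.839216 > 0.04045 → ((0.839216+0.055)/1.055)^2.4 ≈ 0.672443
  B: 25/255 ≈ 0.098039 > 0.04045 → ((0.098039+0.055)/1.055)^2.4 ≈ 0.009721
R_lin = 0.208637, G_lin = 0.672443, B_lin = 0.009721
L = 0.2126×R + 0.7152×G + 0.0722×B
L = 0.2126×0.208637 + 0.7152×0.672443 + 0.0722×0.009721
L ≈ 0.525989


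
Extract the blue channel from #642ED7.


Color: #642ED7
R = 64 = 100
G = 2E = 46
B = D7 = 215
Blue = 215


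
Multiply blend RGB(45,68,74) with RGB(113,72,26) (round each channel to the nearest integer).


Multiply: C = A×B/255, rounded to nearest integer
R: 45×113/255 = 5085/255 ≈ 19.941 → 20
G: 68×72/255 = 4896/255 ≈ 19.200 → 19
B: 74×26/255 = 1924/255 ≈ 7.545 → 8
= RGB(20, 19, 8)


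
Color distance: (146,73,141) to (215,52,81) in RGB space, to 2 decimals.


d = √[(R₁-R₂)² + (G₁-G₂)² + (B₁-B₂)²]
d = √[(146-215)² + (73-52)² + (141-81)²]
d = √[4761 + 441 + 3600]
d = √8802
d ≈ 93.82


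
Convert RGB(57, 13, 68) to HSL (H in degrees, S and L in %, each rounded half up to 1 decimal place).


Normalize: R'=57/255≈0.2235, G'=13/255≈0.0510, B'=68/255≈0.2667
Max=68/255, Min=13/255, Δ=Max-Min=55/255
L = (Max+Min)/2 = (68+13)/510 = 81/510 = 0.15882… → L = 15.9%
L ≤ 0.5 → S = Δ/(Max+Min) = 55/(68+13) = 55/81 = 0.67901… → S = 67.9%
(the 1/255 factors cancel in S and H, so raw channel differences can be used)
Max is B' → H = 60 × ((R-G)/Δ + 4) = 60 × ((57-13)/55 + 4)
  44/55 + 4 = 0.8 + 4 = 4.8
  H = 60 × 4.8 = 288° → H = 288.0°
= HSL(288.0°, 67.9%, 15.9%)


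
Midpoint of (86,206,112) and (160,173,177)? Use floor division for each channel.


Midpoint: each channel = ⌊(C₁+C₂)/2⌋
R: ⌊(86+160)/2⌋ = 123
G: ⌊(206+173)/2⌋ = 189
B: ⌊(112+177)/2⌋ = 144
= RGB(123, 189, 144)


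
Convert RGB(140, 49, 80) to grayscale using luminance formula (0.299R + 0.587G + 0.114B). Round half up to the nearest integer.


Gray = 0.299×R + 0.587×G + 0.114×B
Gray = 0.299×140 + 0.587×49 + 0.114×80
Gray = 41.860 + 28.763 + 9.120
Gray = 79.743 → round half up → 80
Gray = 80


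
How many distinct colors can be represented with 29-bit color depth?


Colors = 2^bits = 2^29
= 536,870,912 colors


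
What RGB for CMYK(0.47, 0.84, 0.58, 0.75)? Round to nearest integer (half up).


R = 255 × (1-C) × (1-K) = 255 × 0.53 × 0.25 = 33.7875 → 34
G = 255 × (1-M) × (1-K) = 255 × 0.16 × 0.25 = 10.2 → 10
B = 255 × (1-Y) × (1-K) = 255 × 0.42 × 0.25 = 26.775 → 27
= RGB(34, 10, 27)


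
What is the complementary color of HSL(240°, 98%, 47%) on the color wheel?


Complement = opposite side of color wheel = hue + 180°
H' = (240 + 180) mod 360 = 60°
S and L unchanged.
= HSL(60°, 98%, 47%)


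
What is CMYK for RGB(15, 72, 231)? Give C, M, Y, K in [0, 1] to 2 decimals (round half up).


R'=15/255≈0.0588, G'=72/255≈0.2824, B'=231/255≈0.9059
K = 1 - max(R',G',B') = 1 - 231/255 = 24/255 = 0.09411… → 0.09
(1-R'-K)/(1-K) simplifies to (max-R)/max with max = 231:
C = (231-15)/231 = 216/231 = 0.93506… → 0.94
M = (231-72)/231 = 159/231 = 0.68831… → 0.69
Y = (231-231)/231 = 0/231 = 0 → 0.00
= CMYK(0.94, 0.69, 0.00, 0.09)


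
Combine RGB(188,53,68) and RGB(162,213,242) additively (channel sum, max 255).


Additive: each channel = min(255, C₁+C₂)
R: 188+162 = 350 → 255
G: 53+213 = 266 → 255
B: 68+242 = 310 → 255
= RGB(255, 255, 255)


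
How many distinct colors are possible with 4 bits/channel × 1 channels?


Total bits = 4 bits/channel × 1 channels = 4 bits
Distinct colors = 2^4
= 16 colors


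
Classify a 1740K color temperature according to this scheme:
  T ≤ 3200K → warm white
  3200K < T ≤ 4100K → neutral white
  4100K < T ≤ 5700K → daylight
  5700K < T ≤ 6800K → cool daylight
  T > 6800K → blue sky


Temperature: 1740K
1740K ≤ 3200K → warm white
Classification: warm white


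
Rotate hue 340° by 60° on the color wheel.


New hue = (H + rotation) mod 360
New hue = (340 + 60) mod 360
= 400 mod 360
= 40°


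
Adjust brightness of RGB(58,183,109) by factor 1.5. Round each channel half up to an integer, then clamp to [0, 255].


Multiply each channel by 1.5, round half up, clamp to [0, 255]
R: 58×1.5 = 87
G: 183×1.5 = 274.5 → round → 275 → clamp → 255
B: 109×1.5 = 163.5 → round → 164
= RGB(87, 255, 164)


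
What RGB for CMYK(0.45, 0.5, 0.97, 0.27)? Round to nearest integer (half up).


R = 255 × (1-C) × (1-K) = 255 × 0.55 × 0.73 = 102.3825 → 102
G = 255 × (1-M) × (1-K) = 255 × 0.50 × 0.73 = 93.075 → 93
B = 255 × (1-Y) × (1-K) = 255 × 0.03 × 0.73 = 5.5845 → 6
= RGB(102, 93, 6)


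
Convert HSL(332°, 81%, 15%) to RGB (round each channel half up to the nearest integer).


H=332°, S=0.81, L=0.15
C = (1-|2L-1|)×S = (1-|-0.70|)×0.81 = 0.243
H' = H/60 = 332/60 ≈ 5.5333; X = C×(1-|H' mod 2 - 1|) = 0.1134
m = L - C/2 = 0.15 - 0.1215 = 0.0285
Sector ⌊H'⌋ = 5 → (R',G',B') = (0.243, 0.0, 0.1134)
RGB = ((R'+m)×255, (G'+m)×255, (B'+m)×255) = (69.2325, 7.2675, 36.1845)
Round half up → RGB(69, 7, 36)


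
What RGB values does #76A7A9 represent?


76 → 118 (R)
A7 → 167 (G)
A9 → 169 (B)
= RGB(118, 167, 169)


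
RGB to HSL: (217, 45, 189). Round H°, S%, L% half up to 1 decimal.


Normalize: R'=217/255≈0.8510, G'=45/255≈0.1765, B'=189/255≈0.7412
Max=217/255, Min=45/255, Δ=Max-Min=172/255
L = (Max+Min)/2 = (217+45)/510 = 262/510 = 0.51372… → L = 51.4%
L > 0.5 → S = Δ/(2-Max-Min) = 172/(510-217-45) = 172/248 = 0.69354… → S = 69.4%
(the 1/255 factors cancel in S and H, so raw channel differences can be used)
Max is R' → H = 60 × (((G-B)/Δ) mod 6) = 60 × (((45-189)/172) mod 6)
  (-144)/172 = -0.8372…; negative, so add 6 → 5.1627…
  H = 60 × 5.1627… = 309.767…° → H = 309.8°
= HSL(309.8°, 69.4%, 51.4%)


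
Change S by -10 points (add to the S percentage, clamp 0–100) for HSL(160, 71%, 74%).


Original S = 71%
Adjustment = -10 percentage points
New S = 71 + (-10) = 61
Clamp to [0, 100] → 61
= HSL(160°, 61%, 74%)


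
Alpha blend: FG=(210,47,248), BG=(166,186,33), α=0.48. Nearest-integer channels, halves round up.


C = α×F + (1-α)×B, with 1-α = 0.52
R: 0.48×210 + 0.52×166 = 100.80 + 86.32 = 187.12 → 187
G: 0.48×47 + 0.52×186 = 22.56 + 96.72 = 119.28 → 119
B: 0.48×248 + 0.52×33 = 119.04 + 17.16 = 136.20 → 136
= RGB(187, 119, 136)


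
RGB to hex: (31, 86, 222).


R = 31 → 1F (hex)
G = 86 → 56 (hex)
B = 222 → DE (hex)
Hex = #1F56DE


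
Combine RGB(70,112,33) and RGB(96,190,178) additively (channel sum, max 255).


Additive: each channel = min(255, C₁+C₂)
R: 70+96 = 166 → 166
G: 112+190 = 302 → 255
B: 33+178 = 211 → 211
= RGB(166, 255, 211)


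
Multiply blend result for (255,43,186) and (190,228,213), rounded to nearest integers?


Multiply: C = A×B/255, rounded to nearest integer
R: 255×190/255 = 48450/255 ≈ 190.000 → 190
G: 43×228/255 = 9804/255 ≈ 38.447 → 38
B: 186×213/255 = 39618/255 ≈ 155.365 → 155
= RGB(190, 38, 155)


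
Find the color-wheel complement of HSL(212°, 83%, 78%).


Complement = opposite side of color wheel = hue + 180°
H' = (212 + 180) mod 360 = 32°
S and L unchanged.
= HSL(32°, 83%, 78%)


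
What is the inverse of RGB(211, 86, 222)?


Invert: (255-R, 255-G, 255-B)
R: 255-211 = 44
G: 255-86 = 169
B: 255-222 = 33
= RGB(44, 169, 33)


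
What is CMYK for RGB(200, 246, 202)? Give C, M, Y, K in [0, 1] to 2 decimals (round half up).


R'=200/255≈0.7843, G'=246/255≈0.9647, B'=202/255≈0.7922
K = 1 - max(R',G',B') = 1 - 246/255 = 9/255 = 0.03529… → 0.04
(1-R'-K)/(1-K) simplifies to (max-R)/max with max = 246:
C = (246-200)/246 = 46/246 = 0.18699… → 0.19
M = (246-246)/246 = 0/246 = 0 → 0.00
Y = (246-202)/246 = 44/246 = 0.17886… → 0.18
= CMYK(0.19, 0.00, 0.18, 0.04)


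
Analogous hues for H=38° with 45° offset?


Base hue: 38°
Left analog: (38 - 45) mod 360 = 353°
Right analog: (38 + 45) mod 360 = 83°
Analogous hues = 353° and 83°


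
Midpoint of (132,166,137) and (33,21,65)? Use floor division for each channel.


Midpoint: each channel = ⌊(C₁+C₂)/2⌋
R: ⌊(132+33)/2⌋ = 82
G: ⌊(166+21)/2⌋ = 93
B: ⌊(137+65)/2⌋ = 101
= RGB(82, 93, 101)


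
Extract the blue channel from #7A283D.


Color: #7A283D
R = 7A = 122
G = 28 = 40
B = 3D = 61
Blue = 61


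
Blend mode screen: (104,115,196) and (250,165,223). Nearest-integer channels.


Screen: C = 255 - (255-A)×(255-B)/255, rounded to nearest integer
R: 255 - (255-104)×(255-250)/255 = 255 - 755/255 ≈ 255 - 2.961 = 252.039 → 252
G: 255 - (255-115)×(255-165)/255 = 255 - 12600/255 ≈ 255 - 49.412 = 205.588 → 206
B: 255 - (255-196)×(255-223)/255 = 255 - 1888/255 ≈ 255 - 7.404 = 247.596 → 248
= RGB(252, 206, 248)


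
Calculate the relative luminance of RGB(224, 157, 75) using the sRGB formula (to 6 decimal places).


Linearize each channel (sRGB transfer function): c = v/255; c_lin = c/12.92 if c ≤ 0.04045, else ((c+0.055)/1.055)^2.4
  R: 224/255 ≈ 0.878431 > 0.04045 → ((0.878431+0.055)/1.055)^2.4 ≈ 0.745404
  G: 157/255 ≈ 0.615686 > 0.04045 → ((0.615686+0.055)/1.055)^2.4 ≈ 0.337164
  B: 75/255 ≈ 0.294118 > 0.04045 → ((0.294118+0.055)/1.055)^2.4 ≈ 0.070360
R_lin = 0.745404, G_lin = 0.337164, B_lin = 0.070360
L = 0.2126×R + 0.7152×G + 0.0722×B
L = 0.2126×0.745404 + 0.7152×0.337164 + 0.0722×0.070360
L ≈ 0.404692


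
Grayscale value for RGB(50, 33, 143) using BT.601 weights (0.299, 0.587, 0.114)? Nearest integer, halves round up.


Gray = 0.299×R + 0.587×G + 0.114×B
Gray = 0.299×50 + 0.587×33 + 0.114×143
Gray = 14.950 + 19.371 + 16.302
Gray = 50.623 → round half up → 51
Gray = 51


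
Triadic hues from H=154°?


Triadic: equally spaced at 120° intervals
H1 = 154°
H2 = (154 + 120) mod 360 = 274°
H3 = (154 + 240) mod 360 = 34°
Triadic = 154°, 274°, 34°


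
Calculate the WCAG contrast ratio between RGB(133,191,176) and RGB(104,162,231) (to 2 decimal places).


Linearize each sRGB channel c=v/255: c/12.92 if c ≤ 0.04045 else ((c+0.055)/1.055)^2.4
L = 0.2126×R_lin + 0.7152×G_lin + 0.0722×B_lin
Color 1 (133,191,176):
  R=133: 133/255≈0.5216 > 0.04045 → ((0.5216+0.055)/1.055)^2.4 ≈ 0.23455
  G=191: 191/255≈0.7490 > 0.04045 → ((0.7490+0.055)/1.055)^2.4 ≈ 0.52100
  B=176: 176/255≈0.6902 > 0.04045 → ((0.6902+0.055)/1.055)^2.4 ≈ 0.43415
  L1 = 0.2126×0.23455 + 0.7152×0.52100 + 0.0722×0.43415 ≈ 0.45383
Color 2 (104,162,231):
  R=104: 104/255≈0.4078 > 0.04045 → ((0.4078+0.055)/1.055)^2.4 ≈ 0.13843
  G=162: 162/255≈0.6353 > 0.04045 → ((0.6353+0.055)/1.055)^2.4 ≈ 0.36131
  B=231: 231/255≈0.9059 > 0.04045 → ((0.9059+0.055)/1.055)^2.4 ≈ 0.79910
  L2 = 0.2126×0.13843 + 0.7152×0.36131 + 0.0722×0.79910 ≈ 0.34553
Lighter = 0.45383, Darker = 0.34553
Ratio = (L_lighter + 0.05) / (L_darker + 0.05)
Ratio = (0.45383 + 0.05) / (0.34553 + 0.05) = 0.50383 / 0.39553 ≈ 1.2738
Ratio ≈ 1.27:1


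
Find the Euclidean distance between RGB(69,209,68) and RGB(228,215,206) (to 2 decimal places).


d = √[(R₁-R₂)² + (G₁-G₂)² + (B₁-B₂)²]
d = √[(69-228)² + (209-215)² + (68-206)²]
d = √[25281 + 36 + 19044]
d = √44361
d ≈ 210.62


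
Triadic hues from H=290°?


Triadic: equally spaced at 120° intervals
H1 = 290°
H2 = (290 + 120) mod 360 = 50°
H3 = (290 + 240) mod 360 = 170°
Triadic = 290°, 50°, 170°


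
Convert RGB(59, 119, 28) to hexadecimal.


R = 59 → 3B (hex)
G = 119 → 77 (hex)
B = 28 → 1C (hex)
Hex = #3B771C


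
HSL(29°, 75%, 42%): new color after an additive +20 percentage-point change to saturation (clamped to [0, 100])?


Original S = 75%
Adjustment = +20 percentage points
New S = 75 + (20) = 95
Clamp to [0, 100] → 95
= HSL(29°, 95%, 42%)


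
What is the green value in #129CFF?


Color: #129CFF
R = 12 = 18
G = 9C = 156
B = FF = 255
Green = 156


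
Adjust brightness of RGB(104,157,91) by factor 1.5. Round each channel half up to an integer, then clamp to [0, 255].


Multiply each channel by 1.5, round half up, clamp to [0, 255]
R: 104×1.5 = 156
G: 157×1.5 = 235.5 → round → 236
B: 91×1.5 = 136.5 → round → 137
= RGB(156, 236, 137)


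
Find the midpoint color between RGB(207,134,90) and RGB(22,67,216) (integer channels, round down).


Midpoint: each channel = ⌊(C₁+C₂)/2⌋
R: ⌊(207+22)/2⌋ = 114
G: ⌊(134+67)/2⌋ = 100
B: ⌊(90+216)/2⌋ = 153
= RGB(114, 100, 153)


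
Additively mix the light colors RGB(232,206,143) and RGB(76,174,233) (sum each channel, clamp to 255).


Additive: each channel = min(255, C₁+C₂)
R: 232+76 = 308 → 255
G: 206+174 = 380 → 255
B: 143+233 = 376 → 255
= RGB(255, 255, 255)


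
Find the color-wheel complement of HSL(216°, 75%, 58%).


Complement = opposite side of color wheel = hue + 180°
H' = (216 + 180) mod 360 = 36°
S and L unchanged.
= HSL(36°, 75%, 58%)


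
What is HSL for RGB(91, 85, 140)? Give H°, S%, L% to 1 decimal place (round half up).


Normalize: R'=91/255≈0.3569, G'=85/255≈0.3333, B'=140/255≈0.5490
Max=140/255, Min=85/255, Δ=Max-Min=55/255
L = (Max+Min)/2 = (140+85)/510 = 225/510 = 0.44117… → L = 44.1%
L ≤ 0.5 → S = Δ/(Max+Min) = 55/(140+85) = 55/225 = 0.24444… → S = 24.4%
(the 1/255 factors cancel in S and H, so raw channel differences can be used)
Max is B' → H = 60 × ((R-G)/Δ + 4) = 60 × ((91-85)/55 + 4)
  6/55 + 4 = 0.1090… + 4 = 4.1090…
  H = 60 × 4.1090… = 246.545…° → H = 246.5°
= HSL(246.5°, 24.4%, 44.1%)


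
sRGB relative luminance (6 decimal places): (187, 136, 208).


Linearize each channel (sRGB transfer function): c = v/255; c_lin = c/12.92 if c ≤ 0.04045, else ((c+0.055)/1.055)^2.4
  R: 187/255 ≈ 0.733333 > 0.04045 → ((0.733333+0.055)/1.055)^2.4 ≈ 0.496933
  G: 136/255 ≈ 0.533333 > 0.04045 → ((0.533333+0.055)/1.055)^2.4 ≈ 0.246201
  B: 208/255 ≈ 0.815686 > 0.04045 → ((0.815686+0.055)/1.055)^2.4 ≈ 0.630757
R_lin = 0.496933, G_lin = 0.246201, B_lin = 0.630757
L = 0.2126×R + 0.7152×G + 0.0722×B
L = 0.2126×0.496933 + 0.7152×0.246201 + 0.0722×0.630757
L ≈ 0.327272


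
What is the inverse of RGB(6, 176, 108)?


Invert: (255-R, 255-G, 255-B)
R: 255-6 = 249
G: 255-176 = 79
B: 255-108 = 147
= RGB(249, 79, 147)


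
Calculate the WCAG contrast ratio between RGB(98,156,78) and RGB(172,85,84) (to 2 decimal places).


Linearize each sRGB channel c=v/255: c/12.92 if c ≤ 0.04045 else ((c+0.055)/1.055)^2.4
L = 0.2126×R_lin + 0.7152×G_lin + 0.0722×B_lin
Color 1 (98,156,78):
  R=98: 98/255≈0.3843 > 0.04045 → ((0.3843+0.055)/1.055)^2.4 ≈ 0.12214
  G=156: 156/255≈0.6118 > 0.04045 → ((0.6118+0.055)/1.055)^2.4 ≈ 0.33245
  B=78: 78/255≈0.3059 > 0.04045 → ((0.3059+0.055)/1.055)^2.4 ≈ 0.07619
  L1 = 0.2126×0.12214 + 0.7152×0.33245 + 0.0722×0.07619 ≈ 0.26924
Color 2 (172,85,84):
  R=172: 172/255≈0.6745 > 0.04045 → ((0.6745+0.055)/1.055)^2.4 ≈ 0.41254
  G=85: 85/255≈0.3333 > 0.04045 → ((0.3333+0.055)/1.055)^2.4 ≈ 0.09084
  B=84: 84/255≈0.3294 > 0.04045 → ((0.3294+0.055)/1.055)^2.4 ≈ 0.08866
  L2 = 0.2126×0.41254 + 0.7152×0.09084 + 0.0722×0.08866 ≈ 0.15908
Lighter = 0.26924, Darker = 0.15908
Ratio = (L_lighter + 0.05) / (L_darker + 0.05)
Ratio = (0.26924 + 0.05) / (0.15908 + 0.05) = 0.31924 / 0.20908 ≈ 1.5269
Ratio ≈ 1.53:1


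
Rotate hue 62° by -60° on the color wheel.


New hue = (H + rotation) mod 360
New hue = (62 -60) mod 360
= 2 mod 360
= 2°


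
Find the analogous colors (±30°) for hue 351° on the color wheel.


Base hue: 351°
Left analog: (351 - 30) mod 360 = 321°
Right analog: (351 + 30) mod 360 = 21°
Analogous hues = 321° and 21°


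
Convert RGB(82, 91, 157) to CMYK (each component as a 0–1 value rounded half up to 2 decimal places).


R'=82/255≈0.3216, G'=91/255≈0.3569, B'=157/255≈0.6157
K = 1 - max(R',G',B') = 1 - 157/255 = 98/255 = 0.38431… → 0.38
(1-R'-K)/(1-K) simplifies to (max-R)/max with max = 157:
C = (157-82)/157 = 75/157 = 0.47770… → 0.48
M = (157-91)/157 = 66/157 = 0.42038… → 0.42
Y = (157-157)/157 = 0/157 = 0 → 0.00
= CMYK(0.48, 0.42, 0.00, 0.38)


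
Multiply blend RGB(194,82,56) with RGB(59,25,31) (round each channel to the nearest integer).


Multiply: C = A×B/255, rounded to nearest integer
R: 194×59/255 = 11446/255 ≈ 44.886 → 45
G: 82×25/255 = 2050/255 ≈ 8.039 → 8
B: 56×31/255 = 1736/255 ≈ 6.808 → 7
= RGB(45, 8, 7)


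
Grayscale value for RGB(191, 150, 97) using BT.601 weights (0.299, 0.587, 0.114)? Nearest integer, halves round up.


Gray = 0.299×R + 0.587×G + 0.114×B
Gray = 0.299×191 + 0.587×150 + 0.114×97
Gray = 57.109 + 88.050 + 11.058
Gray = 156.217 → round half up → 156
Gray = 156


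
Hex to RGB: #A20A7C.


A2 → 162 (R)
0A → 10 (G)
7C → 124 (B)
= RGB(162, 10, 124)


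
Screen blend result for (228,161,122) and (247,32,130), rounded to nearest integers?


Screen: C = 255 - (255-A)×(255-B)/255, rounded to nearest integer
R: 255 - (255-228)×(255-247)/255 = 255 - 216/255 ≈ 255 - 0.847 = 254.153 → 254
G: 255 - (255-161)×(255-32)/255 = 255 - 20962/255 ≈ 255 - 82.204 = 172.796 → 173
B: 255 - (255-122)×(255-130)/255 = 255 - 16625/255 ≈ 255 - 65.196 = 189.804 → 190
= RGB(254, 173, 190)


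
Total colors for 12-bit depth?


Colors = 2^bits = 2^12
= 4,096 colors


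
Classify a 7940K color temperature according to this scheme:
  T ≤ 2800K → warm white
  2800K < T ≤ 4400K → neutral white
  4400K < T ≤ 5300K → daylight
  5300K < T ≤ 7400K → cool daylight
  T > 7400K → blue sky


Temperature: 7940K
7940K > 7400K → blue sky
Classification: blue sky


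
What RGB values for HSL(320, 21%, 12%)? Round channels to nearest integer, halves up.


H=320°, S=0.21, L=0.12
C = (1-|2L-1|)×S = (1-|-0.76|)×0.21 = 0.0504
H' = H/60 = 320/60 ≈ 5.3333; X = C×(1-|H' mod 2 - 1|) = 0.0336
m = L - C/2 = 0.12 - 0.0252 = 0.0948
Sector ⌊H'⌋ = 5 → (R',G',B') = (0.0504, 0.0, 0.0336)
RGB = ((R'+m)×255, (G'+m)×255, (B'+m)×255) = (37.026, 24.174, 32.742)
Round half up → RGB(37, 24, 33)


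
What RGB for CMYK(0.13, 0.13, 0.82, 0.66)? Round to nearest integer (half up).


R = 255 × (1-C) × (1-K) = 255 × 0.87 × 0.34 = 75.429 → 75
G = 255 × (1-M) × (1-K) = 255 × 0.87 × 0.34 = 75.429 → 75
B = 255 × (1-Y) × (1-K) = 255 × 0.18 × 0.34 = 15.606 → 16
= RGB(75, 75, 16)


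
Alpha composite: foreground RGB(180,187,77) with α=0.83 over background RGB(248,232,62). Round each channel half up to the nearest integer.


C = α×F + (1-α)×B, with 1-α = 0.17
R: 0.83×180 + 0.17×248 = 149.40 + 42.16 = 191.56 → 192
G: 0.83×187 + 0.17×232 = 155.21 + 39.44 = 194.65 → 195
B: 0.83×77 + 0.17×62 = 63.91 + 10.54 = 74.45 → 74
= RGB(192, 195, 74)


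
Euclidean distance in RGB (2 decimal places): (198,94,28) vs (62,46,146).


d = √[(R₁-R₂)² + (G₁-G₂)² + (B₁-B₂)²]
d = √[(198-62)² + (94-46)² + (28-146)²]
d = √[18496 + 2304 + 13924]
d = √34724
d ≈ 186.34


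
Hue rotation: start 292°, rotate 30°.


New hue = (H + rotation) mod 360
New hue = (292 + 30) mod 360
= 322 mod 360
= 322°


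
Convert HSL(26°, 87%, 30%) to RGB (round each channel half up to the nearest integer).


H=26°, S=0.87, L=0.30
C = (1-|2L-1|)×S = (1-|-0.40|)×0.87 = 0.522
H' = H/60 = 26/60 ≈ 0.4333; X = C×(1-|H' mod 2 - 1|) = 0.2262
m = L - C/2 = 0.30 - 0.261 = 0.039
Sector ⌊H'⌋ = 0 → (R',G',B') = (0.522, 0.2262, 0.0)
RGB = ((R'+m)×255, (G'+m)×255, (B'+m)×255) = (143.055, 67.626, 9.945)
Round half up → RGB(143, 68, 10)


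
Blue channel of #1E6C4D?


Color: #1E6C4D
R = 1E = 30
G = 6C = 108
B = 4D = 77
Blue = 77


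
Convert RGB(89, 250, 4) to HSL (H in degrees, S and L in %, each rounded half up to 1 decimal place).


Normalize: R'=89/255≈0.3490, G'=250/255≈0.9804, B'=4/255≈0.0157
Max=250/255, Min=4/255, Δ=Max-Min=246/255
L = (Max+Min)/2 = (250+4)/510 = 254/510 = 0.49803… → L = 49.8%
L ≤ 0.5 → S = Δ/(Max+Min) = 246/(250+4) = 246/254 = 0.96850… → S = 96.9%
(the 1/255 factors cancel in S and H, so raw channel differences can be used)
Max is G' → H = 60 × ((B-R)/Δ + 2) = 60 × ((4-89)/246 + 2)
  -85/246 + 2 = -0.3455… + 2 = 1.6544…
  H = 60 × 1.6544… = 99.268…° → H = 99.3°
= HSL(99.3°, 96.9%, 49.8%)


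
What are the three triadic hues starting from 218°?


Triadic: equally spaced at 120° intervals
H1 = 218°
H2 = (218 + 120) mod 360 = 338°
H3 = (218 + 240) mod 360 = 98°
Triadic = 218°, 338°, 98°


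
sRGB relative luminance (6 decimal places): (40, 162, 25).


Linearize each channel (sRGB transfer function): c = v/255; c_lin = c/12.92 if c ≤ 0.04045, else ((c+0.055)/1.055)^2.4
  R: 40/255 ≈ 0.156863 > 0.04045 → ((0.156863+0.055)/1.055)^2.4 ≈ 0.021219
  G: 162/255 ≈ 0.635294 > 0.04045 → ((0.635294+0.055)/1.055)^2.4 ≈ 0.361307
  B: 25/255 ≈ 0.098039 > 0.04045 → ((0.098039+0.055)/1.055)^2.4 ≈ 0.009721
R_lin = 0.021219, G_lin = 0.361307, B_lin = 0.009721
L = 0.2126×R + 0.7152×G + 0.0722×B
L = 0.2126×0.021219 + 0.7152×0.361307 + 0.0722×0.009721
L ≈ 0.263620


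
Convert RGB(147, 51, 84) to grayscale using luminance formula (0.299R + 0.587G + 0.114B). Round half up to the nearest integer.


Gray = 0.299×R + 0.587×G + 0.114×B
Gray = 0.299×147 + 0.587×51 + 0.114×84
Gray = 43.953 + 29.937 + 9.576
Gray = 83.466 → round half up → 83
Gray = 83


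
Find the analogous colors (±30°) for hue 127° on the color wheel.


Base hue: 127°
Left analog: (127 - 30) mod 360 = 97°
Right analog: (127 + 30) mod 360 = 157°
Analogous hues = 97° and 157°


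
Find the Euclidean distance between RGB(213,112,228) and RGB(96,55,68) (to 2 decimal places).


d = √[(R₁-R₂)² + (G₁-G₂)² + (B₁-B₂)²]
d = √[(213-96)² + (112-55)² + (228-68)²]
d = √[13689 + 3249 + 25600]
d = √42538
d ≈ 206.25


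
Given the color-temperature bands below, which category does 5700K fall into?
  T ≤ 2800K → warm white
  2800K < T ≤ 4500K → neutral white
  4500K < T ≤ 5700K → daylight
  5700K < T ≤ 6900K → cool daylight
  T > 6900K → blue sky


Temperature: 5700K
4500K < 5700K ≤ 5700K → daylight
Classification: daylight


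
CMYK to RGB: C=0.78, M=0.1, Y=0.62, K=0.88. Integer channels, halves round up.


R = 255 × (1-C) × (1-K) = 255 × 0.22 × 0.12 = 6.732 → 7
G = 255 × (1-M) × (1-K) = 255 × 0.90 × 0.12 = 27.54 → 28
B = 255 × (1-Y) × (1-K) = 255 × 0.38 × 0.12 = 11.628 → 12
= RGB(7, 28, 12)


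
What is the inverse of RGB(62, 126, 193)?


Invert: (255-R, 255-G, 255-B)
R: 255-62 = 193
G: 255-126 = 129
B: 255-193 = 62
= RGB(193, 129, 62)


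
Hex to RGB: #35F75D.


35 → 53 (R)
F7 → 247 (G)
5D → 93 (B)
= RGB(53, 247, 93)


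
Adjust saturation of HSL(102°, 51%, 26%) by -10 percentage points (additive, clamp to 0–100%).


Original S = 51%
Adjustment = -10 percentage points
New S = 51 + (-10) = 41
Clamp to [0, 100] → 41
= HSL(102°, 41%, 26%)


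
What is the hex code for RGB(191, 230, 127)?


R = 191 → BF (hex)
G = 230 → E6 (hex)
B = 127 → 7F (hex)
Hex = #BFE67F


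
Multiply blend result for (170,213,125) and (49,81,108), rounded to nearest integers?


Multiply: C = A×B/255, rounded to nearest integer
R: 170×49/255 = 8330/255 ≈ 32.667 → 33
G: 213×81/255 = 17253/255 ≈ 67.659 → 68
B: 125×108/255 = 13500/255 ≈ 52.941 → 53
= RGB(33, 68, 53)


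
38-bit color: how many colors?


Colors = 2^bits = 2^38
= 274,877,906,944 colors


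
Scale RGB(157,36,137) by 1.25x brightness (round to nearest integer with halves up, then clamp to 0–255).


Multiply each channel by 1.25, round half up, clamp to [0, 255]
R: 157×1.25 = 196.25 → round → 196
G: 36×1.25 = 45
B: 137×1.25 = 171.25 → round → 171
= RGB(196, 45, 171)


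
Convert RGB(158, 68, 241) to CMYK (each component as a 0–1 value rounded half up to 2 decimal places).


R'=158/255≈0.6196, G'=68/255≈0.2667, B'=241/255≈0.9451
K = 1 - max(R',G',B') = 1 - 241/255 = 14/255 = 0.05490… → 0.05
(1-R'-K)/(1-K) simplifies to (max-R)/max with max = 241:
C = (241-158)/241 = 83/241 = 0.34439… → 0.34
M = (241-68)/241 = 173/241 = 0.71784… → 0.72
Y = (241-241)/241 = 0/241 = 0 → 0.00
= CMYK(0.34, 0.72, 0.00, 0.05)


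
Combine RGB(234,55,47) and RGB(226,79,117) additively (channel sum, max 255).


Additive: each channel = min(255, C₁+C₂)
R: 234+226 = 460 → 255
G: 55+79 = 134 → 134
B: 47+117 = 164 → 164
= RGB(255, 134, 164)


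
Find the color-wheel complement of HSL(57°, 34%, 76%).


Complement = opposite side of color wheel = hue + 180°
H' = (57 + 180) mod 360 = 237°
S and L unchanged.
= HSL(237°, 34%, 76%)


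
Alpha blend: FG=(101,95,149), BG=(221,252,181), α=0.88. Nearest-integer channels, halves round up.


C = α×F + (1-α)×B, with 1-α = 0.12
R: 0.88×101 + 0.12×221 = 88.88 + 26.52 = 115.40 → 115
G: 0.88×95 + 0.12×252 = 83.60 + 30.24 = 113.84 → 114
B: 0.88×149 + 0.12×181 = 131.12 + 21.72 = 152.84 → 153
= RGB(115, 114, 153)


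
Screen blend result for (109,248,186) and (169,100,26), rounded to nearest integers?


Screen: C = 255 - (255-A)×(255-B)/255, rounded to nearest integer
R: 255 - (255-109)×(255-169)/255 = 255 - 12556/255 ≈ 255 - 49.239 = 205.761 → 206
G: 255 - (255-248)×(255-100)/255 = 255 - 1085/255 ≈ 255 - 4.255 = 250.745 → 251
B: 255 - (255-186)×(255-26)/255 = 255 - 15801/255 ≈ 255 - 61.965 = 193.035 → 193
= RGB(206, 251, 193)


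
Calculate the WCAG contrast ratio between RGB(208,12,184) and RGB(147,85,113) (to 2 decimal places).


Linearize each sRGB channel c=v/255: c/12.92 if c ≤ 0.04045 else ((c+0.055)/1.055)^2.4
L = 0.2126×R_lin + 0.7152×G_lin + 0.0722×B_lin
Color 1 (208,12,184):
  R=208: 208/255≈0.8157 > 0.04045 → ((0.8157+0.055)/1.055)^2.4 ≈ 0.63076
  G=12: 12/255≈0.0471 > 0.04045 → ((0.0471+0.055)/1.055)^2.4 ≈ 0.00368
  B=184: 184/255≈0.7216 > 0.04045 → ((0.7216+0.055)/1.055)^2.4 ≈ 0.47932
  L1 = 0.2126×0.63076 + 0.7152×0.00368 + 0.0722×0.47932 ≈ 0.17134
Color 2 (147,85,113):
  R=147: 147/255≈0.5765 > 0.04045 → ((0.5765+0.055)/1.055)^2.4 ≈ 0.29177
  G=85: 85/255≈0.3333 > 0.04045 → ((0.3333+0.055)/1.055)^2.4 ≈ 0.09084
  B=113: 113/255≈0.4431 > 0.04045 → ((0.4431+0.055)/1.055)^2.4 ≈ 0.16513
  L2 = 0.2126×0.29177 + 0.7152×0.09084 + 0.0722×0.16513 ≈ 0.13892
Lighter = 0.17134, Darker = 0.13892
Ratio = (L_lighter + 0.05) / (L_darker + 0.05)
Ratio = (0.17134 + 0.05) / (0.13892 + 0.05) = 0.22134 / 0.18892 ≈ 1.1716
Ratio ≈ 1.17:1


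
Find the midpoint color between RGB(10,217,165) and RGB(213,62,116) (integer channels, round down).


Midpoint: each channel = ⌊(C₁+C₂)/2⌋
R: ⌊(10+213)/2⌋ = 111
G: ⌊(217+62)/2⌋ = 139
B: ⌊(165+116)/2⌋ = 140
= RGB(111, 139, 140)


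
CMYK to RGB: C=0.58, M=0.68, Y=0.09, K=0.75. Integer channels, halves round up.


R = 255 × (1-C) × (1-K) = 255 × 0.42 × 0.25 = 26.775 → 27
G = 255 × (1-M) × (1-K) = 255 × 0.32 × 0.25 = 20.4 → 20
B = 255 × (1-Y) × (1-K) = 255 × 0.91 × 0.25 = 58.0125 → 58
= RGB(27, 20, 58)


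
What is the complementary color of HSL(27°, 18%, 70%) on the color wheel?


Complement = opposite side of color wheel = hue + 180°
H' = (27 + 180) mod 360 = 207°
S and L unchanged.
= HSL(207°, 18%, 70%)


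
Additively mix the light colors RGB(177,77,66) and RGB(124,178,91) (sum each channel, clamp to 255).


Additive: each channel = min(255, C₁+C₂)
R: 177+124 = 301 → 255
G: 77+178 = 255 → 255
B: 66+91 = 157 → 157
= RGB(255, 255, 157)


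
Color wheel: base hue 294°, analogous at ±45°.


Base hue: 294°
Left analog: (294 - 45) mod 360 = 249°
Right analog: (294 + 45) mod 360 = 339°
Analogous hues = 249° and 339°


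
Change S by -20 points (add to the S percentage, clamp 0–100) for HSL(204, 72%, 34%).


Original S = 72%
Adjustment = -20 percentage points
New S = 72 + (-20) = 52
Clamp to [0, 100] → 52
= HSL(204°, 52%, 34%)


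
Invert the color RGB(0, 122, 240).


Invert: (255-R, 255-G, 255-B)
R: 255-0 = 255
G: 255-122 = 133
B: 255-240 = 15
= RGB(255, 133, 15)


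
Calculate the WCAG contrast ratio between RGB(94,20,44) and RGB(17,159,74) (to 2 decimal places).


Linearize each sRGB channel c=v/255: c/12.92 if c ≤ 0.04045 else ((c+0.055)/1.055)^2.4
L = 0.2126×R_lin + 0.7152×G_lin + 0.0722×B_lin
Color 1 (94,20,44):
  R=94: 94/255≈0.3686 > 0.04045 → ((0.3686+0.055)/1.055)^2.4 ≈ 0.11193
  G=20: 20/255≈0.0784 > 0.04045 → ((0.0784+0.055)/1.055)^2.4 ≈ 0.00700
  B=44: 44/255≈0.1725 > 0.04045 → ((0.1725+0.055)/1.055)^2.4 ≈ 0.02519
  L1 = 0.2126×0.11193 + 0.7152×0.00700 + 0.0722×0.02519 ≈ 0.03062
Color 2 (17,159,74):
  R=17: 17/255≈0.0667 > 0.04045 → ((0.0667+0.055)/1.055)^2.4 ≈ 0.00561
  G=159: 159/255≈0.6235 > 0.04045 → ((0.6235+0.055)/1.055)^2.4 ≈ 0.34670
  B=74: 74/255≈0.2902 > 0.04045 → ((0.2902+0.055)/1.055)^2.4 ≈ 0.06848
  L2 = 0.2126×0.00561 + 0.7152×0.34670 + 0.0722×0.06848 ≈ 0.25410
Lighter = 0.25410, Darker = 0.03062
Ratio = (L_lighter + 0.05) / (L_darker + 0.05)
Ratio = (0.25410 + 0.05) / (0.03062 + 0.05) = 0.30410 / 0.08062 ≈ 3.7721
Ratio ≈ 3.77:1


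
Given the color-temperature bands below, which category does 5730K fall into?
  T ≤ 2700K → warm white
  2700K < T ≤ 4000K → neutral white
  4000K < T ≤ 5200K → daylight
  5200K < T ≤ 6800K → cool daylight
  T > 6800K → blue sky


Temperature: 5730K
5200K < 5730K ≤ 6800K → cool daylight
Classification: cool daylight


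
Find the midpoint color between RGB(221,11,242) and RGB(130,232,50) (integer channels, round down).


Midpoint: each channel = ⌊(C₁+C₂)/2⌋
R: ⌊(221+130)/2⌋ = 175
G: ⌊(11+232)/2⌋ = 121
B: ⌊(242+50)/2⌋ = 146
= RGB(175, 121, 146)
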